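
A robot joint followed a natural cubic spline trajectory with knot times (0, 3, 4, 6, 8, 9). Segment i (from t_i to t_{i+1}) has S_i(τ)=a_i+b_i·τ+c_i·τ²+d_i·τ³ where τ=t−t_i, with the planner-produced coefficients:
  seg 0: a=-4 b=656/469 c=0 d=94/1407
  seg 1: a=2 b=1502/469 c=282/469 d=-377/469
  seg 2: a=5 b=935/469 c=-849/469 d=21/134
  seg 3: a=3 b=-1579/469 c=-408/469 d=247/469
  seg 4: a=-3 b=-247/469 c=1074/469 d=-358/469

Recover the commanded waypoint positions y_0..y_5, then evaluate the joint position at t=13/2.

y_0=-4 y_1=2 y_2=5 y_3=3 y_4=-3 y_5=-2
S(13/2) = 4371/3752

y_0 = S_0(0) = a_0 = -4
y_1 = S_1(0) = a_1 = 2
y_2 = S_2(0) = a_2 = 5
y_3 = S_3(0) = a_3 = 3
y_4 = S_4(0) = a_4 = -3
y_5 = S_4(1) = -2
t_q=13/2 is in segment 3 (τ=1/2); S_3(τ)=4371/3752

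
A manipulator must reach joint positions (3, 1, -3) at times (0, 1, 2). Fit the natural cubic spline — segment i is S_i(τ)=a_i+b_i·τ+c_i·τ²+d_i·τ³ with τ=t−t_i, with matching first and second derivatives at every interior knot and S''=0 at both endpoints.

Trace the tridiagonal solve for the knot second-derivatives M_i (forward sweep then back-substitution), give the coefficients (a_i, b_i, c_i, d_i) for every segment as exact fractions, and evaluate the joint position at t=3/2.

Δ: Δ0=-2, Δ1=-4
row 1: diag=4, rhs=-12; c'=1/4, d'=-3
back: M1=-3
M: M0=0, M1=-3, M2=0
seg 0: a=3, c=M0/2=0, d=(M1−M0)/(6·1)=-1/2, b=Δ0−h0·(2M0+M1)/6=-3/2
seg 1: a=1, c=M1/2=-3/2, d=(M2−M1)/(6·1)=1/2, b=Δ1−h1·(2M1+M2)/6=-3
t_q=3/2 → seg 1, τ=1/2; S=1+-3·τ+-3/2·τ²+1/2·τ³=-13/16

  seg 0: a=3 b=-3/2 c=0 d=-1/2
  seg 1: a=1 b=-3 c=-3/2 d=1/2
S(3/2) = -13/16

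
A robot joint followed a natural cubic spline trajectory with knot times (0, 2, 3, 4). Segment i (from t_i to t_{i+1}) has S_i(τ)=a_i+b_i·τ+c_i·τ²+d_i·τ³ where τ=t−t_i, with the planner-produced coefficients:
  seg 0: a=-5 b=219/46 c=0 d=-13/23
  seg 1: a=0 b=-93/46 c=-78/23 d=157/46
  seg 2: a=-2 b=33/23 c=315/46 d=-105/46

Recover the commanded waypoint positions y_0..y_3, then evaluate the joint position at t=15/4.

y_0 = S_0(0) = a_0 = -5
y_1 = S_1(0) = a_1 = 0
y_2 = S_2(0) = a_2 = -2
y_3 = S_2(1) = 4
t_q=15/4 is in segment 2 (τ=3/4); S_2(τ)=5785/2944

y_0=-5 y_1=0 y_2=-2 y_3=4
S(15/4) = 5785/2944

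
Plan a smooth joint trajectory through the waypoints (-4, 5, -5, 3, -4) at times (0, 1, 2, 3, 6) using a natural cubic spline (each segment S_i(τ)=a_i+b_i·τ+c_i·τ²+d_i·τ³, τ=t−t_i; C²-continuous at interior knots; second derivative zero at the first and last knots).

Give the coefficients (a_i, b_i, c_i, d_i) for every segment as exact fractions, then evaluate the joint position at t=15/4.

Δ: Δ0=9, Δ1=-10, Δ2=8, Δ3=-7/3
row 1: diag=4, rhs=-114; c'=1/4, d'=-57/2
row 2: denom=4−1·1/4=15/4; d'=(108−1·-57/2)/(15/4)=182/5
row 3: denom=8−1·4/15=116/15; d'=(-62−1·182/5)/(116/15)=-369/29
back: M3=-369/29
back: M2=182/5−4/15·-369/29=1154/29
back: M1=-57/2−1/4·1154/29=-1115/29
M: M0=0, M1=-1115/29, M2=1154/29, M3=-369/29, M4=0
seg 0: a=-4, c=M0/2=0, d=(M1−M0)/(6·1)=-1115/174, b=Δ0−h0·(2M0+M1)/6=2681/174
seg 1: a=5, c=M1/2=-1115/58, d=(M2−M1)/(6·1)=2269/174, b=Δ1−h1·(2M1+M2)/6=-332/87
seg 2: a=-5, c=M2/2=577/29, d=(M3−M2)/(6·1)=-1523/174, b=Δ2−h2·(2M2+M3)/6=-547/174
seg 3: a=3, c=M3/2=-369/58, d=(M4−M3)/(6·3)=41/58, b=Δ3−h3·(2M3+M4)/6=904/87
t_q=15/4 → seg 3, τ=3/4; S=3+904/87·τ+-369/58·τ²+41/58·τ³=27887/3712

  seg 0: a=-4 b=2681/174 c=0 d=-1115/174
  seg 1: a=5 b=-332/87 c=-1115/58 d=2269/174
  seg 2: a=-5 b=-547/174 c=577/29 d=-1523/174
  seg 3: a=3 b=904/87 c=-369/58 d=41/58
S(15/4) = 27887/3712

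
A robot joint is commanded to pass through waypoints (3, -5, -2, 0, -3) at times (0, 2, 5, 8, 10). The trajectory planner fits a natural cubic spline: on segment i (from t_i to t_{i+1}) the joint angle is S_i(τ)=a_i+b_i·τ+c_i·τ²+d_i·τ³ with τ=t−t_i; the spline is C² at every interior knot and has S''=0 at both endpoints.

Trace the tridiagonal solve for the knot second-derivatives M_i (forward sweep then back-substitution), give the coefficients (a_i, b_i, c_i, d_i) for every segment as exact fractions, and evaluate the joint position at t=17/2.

  seg 0: a=3 b=-5171/1020 c=0 d=1091/4080
  seg 1: a=-5 b=-949/510 c=1091/680 d=-3983/18360
  seg 2: a=-2 b=229/120 c=-71/204 d=-403/18360
  seg 3: a=0 b=-197/255 c=-371/680 d=371/4080
S(17/2) = -5563/10880

Δ: Δ0=-4, Δ1=1, Δ2=2/3, Δ3=-3/2
row 1: diag=10, rhs=30; c'=3/10, d'=3
row 2: denom=12−3·3/10=111/10; d'=(-2−3·3)/(111/10)=-110/111
row 3: denom=10−3·10/37=340/37; d'=(-13−3·-110/111)/(340/37)=-371/340
back: M3=-371/340
back: M2=-110/111−10/37·-371/340=-71/102
back: M1=3−3/10·-71/102=1091/340
M: M0=0, M1=1091/340, M2=-71/102, M3=-371/340, M4=0
seg 0: a=3, c=M0/2=0, d=(M1−M0)/(6·2)=1091/4080, b=Δ0−h0·(2M0+M1)/6=-5171/1020
seg 1: a=-5, c=M1/2=1091/680, d=(M2−M1)/(6·3)=-3983/18360, b=Δ1−h1·(2M1+M2)/6=-949/510
seg 2: a=-2, c=M2/2=-71/204, d=(M3−M2)/(6·3)=-403/18360, b=Δ2−h2·(2M2+M3)/6=229/120
seg 3: a=0, c=M3/2=-371/680, d=(M4−M3)/(6·2)=371/4080, b=Δ3−h3·(2M3+M4)/6=-197/255
t_q=17/2 → seg 3, τ=1/2; S=0+-197/255·τ+-371/680·τ²+371/4080·τ³=-5563/10880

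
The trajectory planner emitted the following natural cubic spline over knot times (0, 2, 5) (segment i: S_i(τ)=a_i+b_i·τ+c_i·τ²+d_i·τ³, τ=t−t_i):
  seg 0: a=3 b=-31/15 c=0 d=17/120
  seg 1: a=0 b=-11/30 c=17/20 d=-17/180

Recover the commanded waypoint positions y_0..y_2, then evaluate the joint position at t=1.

y_0 = S_0(0) = a_0 = 3
y_1 = S_1(0) = a_1 = 0
y_2 = S_1(3) = 4
t_q=1 is in segment 0 (τ=1); S_0(τ)=43/40

y_0=3 y_1=0 y_2=4
S(1) = 43/40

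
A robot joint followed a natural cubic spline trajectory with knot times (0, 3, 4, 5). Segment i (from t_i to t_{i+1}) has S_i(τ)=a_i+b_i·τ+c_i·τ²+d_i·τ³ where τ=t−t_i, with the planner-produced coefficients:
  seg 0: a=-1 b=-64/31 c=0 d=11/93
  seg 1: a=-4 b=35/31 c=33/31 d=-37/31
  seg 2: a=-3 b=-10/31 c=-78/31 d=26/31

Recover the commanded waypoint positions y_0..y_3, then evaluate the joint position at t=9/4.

y_0 = S_0(0) = a_0 = -1
y_1 = S_1(0) = a_1 = -4
y_2 = S_2(0) = a_2 = -3
y_3 = S_2(1) = -5
t_q=9/4 is in segment 0 (τ=9/4); S_0(τ)=-8527/1984

y_0=-1 y_1=-4 y_2=-3 y_3=-5
S(9/4) = -8527/1984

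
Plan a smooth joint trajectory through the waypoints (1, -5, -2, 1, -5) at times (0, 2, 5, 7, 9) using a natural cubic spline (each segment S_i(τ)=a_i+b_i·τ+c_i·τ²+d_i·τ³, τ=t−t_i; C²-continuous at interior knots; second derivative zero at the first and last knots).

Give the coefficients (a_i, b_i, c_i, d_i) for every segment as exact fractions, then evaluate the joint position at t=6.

  seg 0: a=1 b=-1297/344 c=0 d=265/1376
  seg 1: a=-5 b=-251/172 c=795/688 d=-77/688
  seg 2: a=-2 b=1687/688 c=51/344 d=-859/2752
  seg 3: a=1 b=-241/344 c=-2373/1376 d=791/2752
S(6) = 793/2752

Δ: Δ0=-3, Δ1=1, Δ2=3/2, Δ3=-3
row 1: diag=10, rhs=24; c'=3/10, d'=12/5
row 2: denom=10−3·3/10=91/10; d'=(3−3·12/5)/(91/10)=-6/13
row 3: denom=8−2·20/91=688/91; d'=(-27−2·-6/13)/(688/91)=-2373/688
back: M3=-2373/688
back: M2=-6/13−20/91·-2373/688=51/172
back: M1=12/5−3/10·51/172=795/344
M: M0=0, M1=795/344, M2=51/172, M3=-2373/688, M4=0
seg 0: a=1, c=M0/2=0, d=(M1−M0)/(6·2)=265/1376, b=Δ0−h0·(2M0+M1)/6=-1297/344
seg 1: a=-5, c=M1/2=795/688, d=(M2−M1)/(6·3)=-77/688, b=Δ1−h1·(2M1+M2)/6=-251/172
seg 2: a=-2, c=M2/2=51/344, d=(M3−M2)/(6·2)=-859/2752, b=Δ2−h2·(2M2+M3)/6=1687/688
seg 3: a=1, c=M3/2=-2373/1376, d=(M4−M3)/(6·2)=791/2752, b=Δ3−h3·(2M3+M4)/6=-241/344
t_q=6 → seg 2, τ=1; S=-2+1687/688·τ+51/344·τ²+-859/2752·τ³=793/2752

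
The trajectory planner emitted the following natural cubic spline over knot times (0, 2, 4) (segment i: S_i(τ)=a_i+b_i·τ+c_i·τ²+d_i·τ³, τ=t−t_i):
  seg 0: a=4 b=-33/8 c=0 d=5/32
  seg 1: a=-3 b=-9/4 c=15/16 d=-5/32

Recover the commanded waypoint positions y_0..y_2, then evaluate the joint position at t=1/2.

y_0=4 y_1=-3 y_2=-5
S(1/2) = 501/256

y_0 = S_0(0) = a_0 = 4
y_1 = S_1(0) = a_1 = -3
y_2 = S_1(2) = -5
t_q=1/2 is in segment 0 (τ=1/2); S_0(τ)=501/256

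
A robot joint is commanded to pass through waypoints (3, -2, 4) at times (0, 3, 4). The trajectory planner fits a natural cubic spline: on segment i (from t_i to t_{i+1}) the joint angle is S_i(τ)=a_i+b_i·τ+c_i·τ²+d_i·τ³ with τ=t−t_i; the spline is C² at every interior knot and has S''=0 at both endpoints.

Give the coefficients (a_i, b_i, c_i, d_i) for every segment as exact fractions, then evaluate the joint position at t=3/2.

  seg 0: a=3 b=-109/24 c=0 d=23/72
  seg 1: a=-2 b=49/12 c=23/8 d=-23/24
S(3/2) = -175/64

Δ: Δ0=-5/3, Δ1=6
row 1: diag=8, rhs=46; c'=1/8, d'=23/4
back: M1=23/4
M: M0=0, M1=23/4, M2=0
seg 0: a=3, c=M0/2=0, d=(M1−M0)/(6·3)=23/72, b=Δ0−h0·(2M0+M1)/6=-109/24
seg 1: a=-2, c=M1/2=23/8, d=(M2−M1)/(6·1)=-23/24, b=Δ1−h1·(2M1+M2)/6=49/12
t_q=3/2 → seg 0, τ=3/2; S=3+-109/24·τ+0·τ²+23/72·τ³=-175/64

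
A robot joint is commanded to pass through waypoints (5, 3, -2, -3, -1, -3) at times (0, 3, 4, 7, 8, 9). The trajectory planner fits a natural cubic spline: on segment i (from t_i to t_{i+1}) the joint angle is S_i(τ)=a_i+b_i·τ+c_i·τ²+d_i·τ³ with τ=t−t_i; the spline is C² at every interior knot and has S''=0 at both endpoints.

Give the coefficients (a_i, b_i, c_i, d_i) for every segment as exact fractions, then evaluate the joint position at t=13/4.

Δ: Δ0=-2/3, Δ1=-5, Δ2=-1/3, Δ3=2, Δ4=-2
row 1: diag=8, rhs=-26; c'=1/8, d'=-13/4
row 2: denom=8−1·1/8=63/8; d'=(28−1·-13/4)/(63/8)=250/63
row 3: denom=8−3·8/21=48/7; d'=(14−3·250/63)/(48/7)=11/36
row 4: denom=4−1·7/48=185/48; d'=(-24−1·11/36)/(185/48)=-700/111
back: M4=-700/111
back: M3=11/36−7/48·-700/111=136/111
back: M2=250/63−8/21·136/111=1166/333
back: M1=-13/4−1/8·1166/333=-1228/333
M: M0=0, M1=-1228/333, M2=1166/333, M3=136/111, M4=-700/111, M5=0
seg 0: a=5, c=M0/2=0, d=(M1−M0)/(6·3)=-614/2997, b=Δ0−h0·(2M0+M1)/6=392/333
seg 1: a=3, c=M1/2=-614/333, d=(M2−M1)/(6·1)=133/111, b=Δ1−h1·(2M1+M2)/6=-1450/333
seg 2: a=-2, c=M2/2=583/333, d=(M3−M2)/(6·3)=-379/2997, b=Δ2−h2·(2M2+M3)/6=-1481/333
seg 3: a=-3, c=M3/2=68/111, d=(M4−M3)/(6·1)=-418/333, b=Δ3−h3·(2M3+M4)/6=880/333
seg 4: a=-1, c=M4/2=-350/111, d=(M5−M4)/(6·1)=350/333, b=Δ4−h4·(2M4+M5)/6=34/333
t_q=13/4 → seg 1, τ=1/4; S=3+-1450/333·τ+-614/333·τ²+133/111·τ³=12893/7104

  seg 0: a=5 b=392/333 c=0 d=-614/2997
  seg 1: a=3 b=-1450/333 c=-614/333 d=133/111
  seg 2: a=-2 b=-1481/333 c=583/333 d=-379/2997
  seg 3: a=-3 b=880/333 c=68/111 d=-418/333
  seg 4: a=-1 b=34/333 c=-350/111 d=350/333
S(13/4) = 12893/7104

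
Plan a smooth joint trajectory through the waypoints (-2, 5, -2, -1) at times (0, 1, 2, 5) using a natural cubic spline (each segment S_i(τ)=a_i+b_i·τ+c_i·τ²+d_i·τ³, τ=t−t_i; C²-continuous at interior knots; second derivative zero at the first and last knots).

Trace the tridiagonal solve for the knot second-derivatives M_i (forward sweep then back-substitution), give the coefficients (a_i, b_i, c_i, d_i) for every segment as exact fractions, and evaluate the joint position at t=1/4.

  seg 0: a=-2 b=1009/93 c=0 d=-358/93
  seg 1: a=5 b=-65/93 c=-358/31 d=488/93
  seg 2: a=-2 b=-749/93 c=130/31 d=-130/279
S(1/4) = 647/992

Δ: Δ0=7, Δ1=-7, Δ2=1/3
row 1: diag=4, rhs=-84; c'=1/4, d'=-21
row 2: denom=8−1·1/4=31/4; d'=(44−1·-21)/(31/4)=260/31
back: M2=260/31
back: M1=-21−1/4·260/31=-716/31
M: M0=0, M1=-716/31, M2=260/31, M3=0
seg 0: a=-2, c=M0/2=0, d=(M1−M0)/(6·1)=-358/93, b=Δ0−h0·(2M0+M1)/6=1009/93
seg 1: a=5, c=M1/2=-358/31, d=(M2−M1)/(6·1)=488/93, b=Δ1−h1·(2M1+M2)/6=-65/93
seg 2: a=-2, c=M2/2=130/31, d=(M3−M2)/(6·3)=-130/279, b=Δ2−h2·(2M2+M3)/6=-749/93
t_q=1/4 → seg 0, τ=1/4; S=-2+1009/93·τ+0·τ²+-358/93·τ³=647/992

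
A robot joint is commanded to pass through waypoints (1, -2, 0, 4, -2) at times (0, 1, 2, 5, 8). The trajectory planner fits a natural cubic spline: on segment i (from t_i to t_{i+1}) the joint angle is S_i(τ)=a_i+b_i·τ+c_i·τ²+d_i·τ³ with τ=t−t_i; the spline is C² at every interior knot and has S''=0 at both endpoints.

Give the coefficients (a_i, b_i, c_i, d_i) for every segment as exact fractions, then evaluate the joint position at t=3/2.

  seg 0: a=1 b=-1441/336 c=0 d=433/336
  seg 1: a=-2 b=-71/168 c=433/112 d=-485/336
  seg 2: a=0 b=143/48 c=-13/28 d=-85/3024
  seg 3: a=4 b=-95/168 c=-241/336 d=241/3024
S(3/2) = -1277/896

Δ: Δ0=-3, Δ1=2, Δ2=4/3, Δ3=-2
row 1: diag=4, rhs=30; c'=1/4, d'=15/2
row 2: denom=8−1·1/4=31/4; d'=(-4−1·15/2)/(31/4)=-46/31
row 3: denom=12−3·12/31=336/31; d'=(-20−3·-46/31)/(336/31)=-241/168
back: M3=-241/168
back: M2=-46/31−12/31·-241/168=-13/14
back: M1=15/2−1/4·-13/14=433/56
M: M0=0, M1=433/56, M2=-13/14, M3=-241/168, M4=0
seg 0: a=1, c=M0/2=0, d=(M1−M0)/(6·1)=433/336, b=Δ0−h0·(2M0+M1)/6=-1441/336
seg 1: a=-2, c=M1/2=433/112, d=(M2−M1)/(6·1)=-485/336, b=Δ1−h1·(2M1+M2)/6=-71/168
seg 2: a=0, c=M2/2=-13/28, d=(M3−M2)/(6·3)=-85/3024, b=Δ2−h2·(2M2+M3)/6=143/48
seg 3: a=4, c=M3/2=-241/336, d=(M4−M3)/(6·3)=241/3024, b=Δ3−h3·(2M3+M4)/6=-95/168
t_q=3/2 → seg 1, τ=1/2; S=-2+-71/168·τ+433/112·τ²+-485/336·τ³=-1277/896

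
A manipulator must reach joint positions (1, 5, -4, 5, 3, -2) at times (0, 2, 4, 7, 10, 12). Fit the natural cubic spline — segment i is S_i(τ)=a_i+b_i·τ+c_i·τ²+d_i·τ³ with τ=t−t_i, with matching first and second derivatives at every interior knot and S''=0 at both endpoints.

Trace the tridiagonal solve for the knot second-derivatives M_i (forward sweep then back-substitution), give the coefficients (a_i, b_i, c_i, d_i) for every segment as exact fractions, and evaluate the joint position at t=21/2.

  seg 0: a=1 b=8099/1929 c=0 d=-4241/7716
  seg 1: a=5 b=-4624/1929 c=-4241/1286 d=17333/15432
  seg 2: a=-4 b=-8141/3858 c=8851/2572 d=-40229/69444
  seg 3: a=5 b=22349/7716 c=-3419/1929 d=13535/69444
  seg 4: a=3 b=-9551/3858 c=-47/2572 d=47/15432
S(21/2) = 72345/41152

Δ: Δ0=2, Δ1=-9/2, Δ2=3, Δ3=-2/3, Δ4=-5/2
row 1: diag=8, rhs=-39; c'=1/4, d'=-39/8
row 2: denom=10−2·1/4=19/2; d'=(45−2·-39/8)/(19/2)=219/38
row 3: denom=12−3·6/19=210/19; d'=(-22−3·219/38)/(210/19)=-1493/420
row 4: denom=10−3·19/70=643/70; d'=(-11−3·-1493/420)/(643/70)=-47/1286
back: M4=-47/1286
back: M3=-1493/420−19/70·-47/1286=-6838/1929
back: M2=219/38−6/19·-6838/1929=8851/1286
back: M1=-39/8−1/4·8851/1286=-4241/643
M: M0=0, M1=-4241/643, M2=8851/1286, M3=-6838/1929, M4=-47/1286, M5=0
seg 0: a=1, c=M0/2=0, d=(M1−M0)/(6·2)=-4241/7716, b=Δ0−h0·(2M0+M1)/6=8099/1929
seg 1: a=5, c=M1/2=-4241/1286, d=(M2−M1)/(6·2)=17333/15432, b=Δ1−h1·(2M1+M2)/6=-4624/1929
seg 2: a=-4, c=M2/2=8851/2572, d=(M3−M2)/(6·3)=-40229/69444, b=Δ2−h2·(2M2+M3)/6=-8141/3858
seg 3: a=5, c=M3/2=-3419/1929, d=(M4−M3)/(6·3)=13535/69444, b=Δ3−h3·(2M3+M4)/6=22349/7716
seg 4: a=3, c=M4/2=-47/2572, d=(M5−M4)/(6·2)=47/15432, b=Δ4−h4·(2M4+M5)/6=-9551/3858
t_q=21/2 → seg 4, τ=1/2; S=3+-9551/3858·τ+-47/2572·τ²+47/15432·τ³=72345/41152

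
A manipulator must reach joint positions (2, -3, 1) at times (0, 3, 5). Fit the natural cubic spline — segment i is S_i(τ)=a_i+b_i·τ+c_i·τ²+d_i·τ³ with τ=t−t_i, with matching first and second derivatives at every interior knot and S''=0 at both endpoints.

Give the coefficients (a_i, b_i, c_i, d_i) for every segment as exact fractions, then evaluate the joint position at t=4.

  seg 0: a=2 b=-83/30 c=0 d=11/90
  seg 1: a=-3 b=8/15 c=11/10 d=-11/60
S(4) = -31/20

Δ: Δ0=-5/3, Δ1=2
row 1: diag=10, rhs=22; c'=1/5, d'=11/5
back: M1=11/5
M: M0=0, M1=11/5, M2=0
seg 0: a=2, c=M0/2=0, d=(M1−M0)/(6·3)=11/90, b=Δ0−h0·(2M0+M1)/6=-83/30
seg 1: a=-3, c=M1/2=11/10, d=(M2−M1)/(6·2)=-11/60, b=Δ1−h1·(2M1+M2)/6=8/15
t_q=4 → seg 1, τ=1; S=-3+8/15·τ+11/10·τ²+-11/60·τ³=-31/20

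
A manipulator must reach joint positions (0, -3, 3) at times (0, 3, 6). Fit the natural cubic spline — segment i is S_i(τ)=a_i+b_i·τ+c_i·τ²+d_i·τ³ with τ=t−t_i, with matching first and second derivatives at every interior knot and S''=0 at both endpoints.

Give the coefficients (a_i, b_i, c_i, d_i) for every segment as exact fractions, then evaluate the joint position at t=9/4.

  seg 0: a=0 b=-7/4 c=0 d=1/12
  seg 1: a=-3 b=1/2 c=3/4 d=-1/12
S(9/4) = -765/256

Δ: Δ0=-1, Δ1=2
row 1: diag=12, rhs=18; c'=1/4, d'=3/2
back: M1=3/2
M: M0=0, M1=3/2, M2=0
seg 0: a=0, c=M0/2=0, d=(M1−M0)/(6·3)=1/12, b=Δ0−h0·(2M0+M1)/6=-7/4
seg 1: a=-3, c=M1/2=3/4, d=(M2−M1)/(6·3)=-1/12, b=Δ1−h1·(2M1+M2)/6=1/2
t_q=9/4 → seg 0, τ=9/4; S=0+-7/4·τ+0·τ²+1/12·τ³=-765/256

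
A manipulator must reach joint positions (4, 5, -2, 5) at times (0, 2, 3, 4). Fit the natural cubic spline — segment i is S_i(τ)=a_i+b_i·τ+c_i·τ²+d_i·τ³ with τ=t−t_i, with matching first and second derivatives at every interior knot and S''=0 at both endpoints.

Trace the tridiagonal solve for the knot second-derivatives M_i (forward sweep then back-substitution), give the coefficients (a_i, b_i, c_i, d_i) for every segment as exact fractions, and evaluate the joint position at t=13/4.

  seg 0: a=4 b=199/46 c=0 d=-22/23
  seg 1: a=5 b=-329/46 c=-132/23 d=271/46
  seg 2: a=-2 b=-22/23 c=549/46 d=-183/46
S(13/4) = -4579/2944

Δ: Δ0=1/2, Δ1=-7, Δ2=7
row 1: diag=6, rhs=-45; c'=1/6, d'=-15/2
row 2: denom=4−1·1/6=23/6; d'=(84−1·-15/2)/(23/6)=549/23
back: M2=549/23
back: M1=-15/2−1/6·549/23=-264/23
M: M0=0, M1=-264/23, M2=549/23, M3=0
seg 0: a=4, c=M0/2=0, d=(M1−M0)/(6·2)=-22/23, b=Δ0−h0·(2M0+M1)/6=199/46
seg 1: a=5, c=M1/2=-132/23, d=(M2−M1)/(6·1)=271/46, b=Δ1−h1·(2M1+M2)/6=-329/46
seg 2: a=-2, c=M2/2=549/46, d=(M3−M2)/(6·1)=-183/46, b=Δ2−h2·(2M2+M3)/6=-22/23
t_q=13/4 → seg 2, τ=1/4; S=-2+-22/23·τ+549/46·τ²+-183/46·τ³=-4579/2944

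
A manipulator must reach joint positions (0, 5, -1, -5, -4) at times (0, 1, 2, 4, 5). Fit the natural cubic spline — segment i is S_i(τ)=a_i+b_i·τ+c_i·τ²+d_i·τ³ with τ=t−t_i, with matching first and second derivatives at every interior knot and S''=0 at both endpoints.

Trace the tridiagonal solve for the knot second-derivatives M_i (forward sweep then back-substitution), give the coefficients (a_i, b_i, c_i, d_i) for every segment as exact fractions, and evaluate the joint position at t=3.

Δ: Δ0=5, Δ1=-6, Δ2=-2, Δ3=1
row 1: diag=4, rhs=-66; c'=1/4, d'=-33/2
row 2: denom=6−1·1/4=23/4; d'=(24−1·-33/2)/(23/4)=162/23
row 3: denom=6−2·8/23=122/23; d'=(18−2·162/23)/(122/23)=45/61
back: M3=45/61
back: M2=162/23−8/23·45/61=414/61
back: M1=-33/2−1/4·414/61=-1110/61
M: M0=0, M1=-1110/61, M2=414/61, M3=45/61, M4=0
seg 0: a=0, c=M0/2=0, d=(M1−M0)/(6·1)=-185/61, b=Δ0−h0·(2M0+M1)/6=490/61
seg 1: a=5, c=M1/2=-555/61, d=(M2−M1)/(6·1)=254/61, b=Δ1−h1·(2M1+M2)/6=-65/61
seg 2: a=-1, c=M2/2=207/61, d=(M3−M2)/(6·2)=-123/244, b=Δ2−h2·(2M2+M3)/6=-413/61
seg 3: a=-5, c=M3/2=45/122, d=(M4−M3)/(6·1)=-15/122, b=Δ3−h3·(2M3+M4)/6=46/61
t_q=3 → seg 2, τ=1; S=-1+-413/61·τ+207/61·τ²+-123/244·τ³=-1191/244

  seg 0: a=0 b=490/61 c=0 d=-185/61
  seg 1: a=5 b=-65/61 c=-555/61 d=254/61
  seg 2: a=-1 b=-413/61 c=207/61 d=-123/244
  seg 3: a=-5 b=46/61 c=45/122 d=-15/122
S(3) = -1191/244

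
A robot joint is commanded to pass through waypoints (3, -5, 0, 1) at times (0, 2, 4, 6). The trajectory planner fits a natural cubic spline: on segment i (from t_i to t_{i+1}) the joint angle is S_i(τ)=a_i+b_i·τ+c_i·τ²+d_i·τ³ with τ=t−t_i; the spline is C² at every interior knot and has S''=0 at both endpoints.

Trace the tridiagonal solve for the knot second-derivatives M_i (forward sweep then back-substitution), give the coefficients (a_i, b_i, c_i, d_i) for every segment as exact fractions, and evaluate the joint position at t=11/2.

Δ: Δ0=-4, Δ1=5/2, Δ2=1/2
row 1: diag=8, rhs=39; c'=1/4, d'=39/8
row 2: denom=8−2·1/4=15/2; d'=(-12−2·39/8)/(15/2)=-29/10
back: M2=-29/10
back: M1=39/8−1/4·-29/10=28/5
M: M0=0, M1=28/5, M2=-29/10, M3=0
seg 0: a=3, c=M0/2=0, d=(M1−M0)/(6·2)=7/15, b=Δ0−h0·(2M0+M1)/6=-88/15
seg 1: a=-5, c=M1/2=14/5, d=(M2−M1)/(6·2)=-17/24, b=Δ1−h1·(2M1+M2)/6=-4/15
seg 2: a=0, c=M2/2=-29/20, d=(M3−M2)/(6·2)=29/120, b=Δ2−h2·(2M2+M3)/6=73/30
t_q=11/2 → seg 2, τ=3/2; S=0+73/30·τ+-29/20·τ²+29/120·τ³=77/64

  seg 0: a=3 b=-88/15 c=0 d=7/15
  seg 1: a=-5 b=-4/15 c=14/5 d=-17/24
  seg 2: a=0 b=73/30 c=-29/20 d=29/120
S(11/2) = 77/64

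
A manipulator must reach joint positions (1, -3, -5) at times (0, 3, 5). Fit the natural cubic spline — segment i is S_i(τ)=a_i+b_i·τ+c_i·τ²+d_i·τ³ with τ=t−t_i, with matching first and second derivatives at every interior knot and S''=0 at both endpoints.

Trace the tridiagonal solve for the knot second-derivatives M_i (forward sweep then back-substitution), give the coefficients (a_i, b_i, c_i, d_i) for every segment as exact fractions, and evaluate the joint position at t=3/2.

Δ: Δ0=-4/3, Δ1=-1
row 1: diag=10, rhs=2; c'=1/5, d'=1/5
back: M1=1/5
M: M0=0, M1=1/5, M2=0
seg 0: a=1, c=M0/2=0, d=(M1−M0)/(6·3)=1/90, b=Δ0−h0·(2M0+M1)/6=-43/30
seg 1: a=-3, c=M1/2=1/10, d=(M2−M1)/(6·2)=-1/60, b=Δ1−h1·(2M1+M2)/6=-17/15
t_q=3/2 → seg 0, τ=3/2; S=1+-43/30·τ+0·τ²+1/90·τ³=-89/80

  seg 0: a=1 b=-43/30 c=0 d=1/90
  seg 1: a=-3 b=-17/15 c=1/10 d=-1/60
S(3/2) = -89/80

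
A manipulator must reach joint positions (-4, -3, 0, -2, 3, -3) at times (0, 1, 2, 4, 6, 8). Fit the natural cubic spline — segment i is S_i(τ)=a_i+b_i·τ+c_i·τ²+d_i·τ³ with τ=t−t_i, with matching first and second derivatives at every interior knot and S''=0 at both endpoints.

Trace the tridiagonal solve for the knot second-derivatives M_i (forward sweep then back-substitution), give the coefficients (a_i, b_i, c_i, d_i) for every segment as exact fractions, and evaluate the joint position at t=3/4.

Δ: Δ0=1, Δ1=3, Δ2=-1, Δ3=5/2, Δ4=-3
row 1: diag=4, rhs=12; c'=1/4, d'=3
row 2: denom=6−1·1/4=23/4; d'=(-24−1·3)/(23/4)=-108/23
row 3: denom=8−2·8/23=168/23; d'=(21−2·-108/23)/(168/23)=233/56
row 4: denom=8−2·23/84=313/42; d'=(-33−2·233/56)/(313/42)=-3471/626
back: M4=-3471/626
back: M3=233/56−23/84·-3471/626=3555/626
back: M2=-108/23−8/23·3555/626=-2088/313
back: M1=3−1/4·-2088/313=1461/313
M: M0=0, M1=1461/313, M2=-2088/313, M3=3555/626, M4=-3471/626, M5=0
seg 0: a=-4, c=M0/2=0, d=(M1−M0)/(6·1)=487/626, b=Δ0−h0·(2M0+M1)/6=139/626
seg 1: a=-3, c=M1/2=1461/626, d=(M2−M1)/(6·1)=-1183/626, b=Δ1−h1·(2M1+M2)/6=800/313
seg 2: a=0, c=M2/2=-1044/313, d=(M3−M2)/(6·2)=2577/2504, b=Δ2−h2·(2M2+M3)/6=973/626
seg 3: a=-2, c=M3/2=3555/1252, d=(M4−M3)/(6·2)=-1171/1252, b=Δ3−h3·(2M3+M4)/6=176/313
seg 4: a=3, c=M4/2=-3471/1252, d=(M5−M4)/(6·2)=1157/2504, b=Δ4−h4·(2M4+M5)/6=218/313
t_q=3/4 → seg 0, τ=3/4; S=-4+139/626·τ+0·τ²+487/626·τ³=-140435/40064

  seg 0: a=-4 b=139/626 c=0 d=487/626
  seg 1: a=-3 b=800/313 c=1461/626 d=-1183/626
  seg 2: a=0 b=973/626 c=-1044/313 d=2577/2504
  seg 3: a=-2 b=176/313 c=3555/1252 d=-1171/1252
  seg 4: a=3 b=218/313 c=-3471/1252 d=1157/2504
S(3/4) = -140435/40064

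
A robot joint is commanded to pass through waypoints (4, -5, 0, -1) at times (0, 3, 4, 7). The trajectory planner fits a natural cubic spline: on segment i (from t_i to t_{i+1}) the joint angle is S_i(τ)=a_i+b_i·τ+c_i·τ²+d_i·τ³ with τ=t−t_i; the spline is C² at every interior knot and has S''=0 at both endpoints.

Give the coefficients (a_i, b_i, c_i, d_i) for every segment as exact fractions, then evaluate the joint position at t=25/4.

  seg 0: a=4 b=-397/63 c=0 d=208/567
  seg 1: a=-5 b=227/63 c=208/63 d=-40/21
  seg 2: a=0 b=283/63 c=-152/63 d=152/567
S(25/4) = 53/56

Δ: Δ0=-3, Δ1=5, Δ2=-1/3
row 1: diag=8, rhs=48; c'=1/8, d'=6
row 2: denom=8−1·1/8=63/8; d'=(-32−1·6)/(63/8)=-304/63
back: M2=-304/63
back: M1=6−1/8·-304/63=416/63
M: M0=0, M1=416/63, M2=-304/63, M3=0
seg 0: a=4, c=M0/2=0, d=(M1−M0)/(6·3)=208/567, b=Δ0−h0·(2M0+M1)/6=-397/63
seg 1: a=-5, c=M1/2=208/63, d=(M2−M1)/(6·1)=-40/21, b=Δ1−h1·(2M1+M2)/6=227/63
seg 2: a=0, c=M2/2=-152/63, d=(M3−M2)/(6·3)=152/567, b=Δ2−h2·(2M2+M3)/6=283/63
t_q=25/4 → seg 2, τ=9/4; S=0+283/63·τ+-152/63·τ²+152/567·τ³=53/56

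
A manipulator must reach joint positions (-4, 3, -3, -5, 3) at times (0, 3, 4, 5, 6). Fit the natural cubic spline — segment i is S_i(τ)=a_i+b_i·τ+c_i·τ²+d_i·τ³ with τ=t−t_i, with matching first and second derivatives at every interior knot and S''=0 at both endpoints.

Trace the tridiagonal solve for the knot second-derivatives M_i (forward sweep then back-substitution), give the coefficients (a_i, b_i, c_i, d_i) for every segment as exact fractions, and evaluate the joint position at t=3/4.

  seg 0: a=-4 b=1991/348 c=0 d=-131/348
  seg 1: a=3 b=-773/174 c=-393/116 d=637/348
  seg 2: a=-3 b=-1993/348 c=61/29 d=565/348
  seg 3: a=-5 b=583/174 c=809/116 d=-809/348
S(3/4) = 981/7424

Δ: Δ0=7/3, Δ1=-6, Δ2=-2, Δ3=8
row 1: diag=8, rhs=-50; c'=1/8, d'=-25/4
row 2: denom=4−1·1/8=31/8; d'=(24−1·-25/4)/(31/8)=242/31
row 3: denom=4−1·8/31=116/31; d'=(60−1·242/31)/(116/31)=809/58
back: M3=809/58
back: M2=242/31−8/31·809/58=122/29
back: M1=-25/4−1/8·122/29=-393/58
M: M0=0, M1=-393/58, M2=122/29, M3=809/58, M4=0
seg 0: a=-4, c=M0/2=0, d=(M1−M0)/(6·3)=-131/348, b=Δ0−h0·(2M0+M1)/6=1991/348
seg 1: a=3, c=M1/2=-393/116, d=(M2−M1)/(6·1)=637/348, b=Δ1−h1·(2M1+M2)/6=-773/174
seg 2: a=-3, c=M2/2=61/29, d=(M3−M2)/(6·1)=565/348, b=Δ2−h2·(2M2+M3)/6=-1993/348
seg 3: a=-5, c=M3/2=809/116, d=(M4−M3)/(6·1)=-809/348, b=Δ3−h3·(2M3+M4)/6=583/174
t_q=3/4 → seg 0, τ=3/4; S=-4+1991/348·τ+0·τ²+-131/348·τ³=981/7424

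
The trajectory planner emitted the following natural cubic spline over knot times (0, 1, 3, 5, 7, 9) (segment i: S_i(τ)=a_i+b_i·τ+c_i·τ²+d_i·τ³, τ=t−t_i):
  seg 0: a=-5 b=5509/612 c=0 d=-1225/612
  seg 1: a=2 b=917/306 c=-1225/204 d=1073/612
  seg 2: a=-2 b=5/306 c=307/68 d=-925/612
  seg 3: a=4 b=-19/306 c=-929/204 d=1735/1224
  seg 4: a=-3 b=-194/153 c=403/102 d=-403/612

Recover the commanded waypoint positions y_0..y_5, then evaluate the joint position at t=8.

y_0 = S_0(0) = a_0 = -5
y_1 = S_1(0) = a_1 = 2
y_2 = S_2(0) = a_2 = -2
y_3 = S_3(0) = a_3 = 4
y_4 = S_4(0) = a_4 = -3
y_5 = S_4(2) = 5
t_q=8 is in segment 4 (τ=1); S_4(τ)=-199/204

y_0=-5 y_1=2 y_2=-2 y_3=4 y_4=-3 y_5=5
S(8) = -199/204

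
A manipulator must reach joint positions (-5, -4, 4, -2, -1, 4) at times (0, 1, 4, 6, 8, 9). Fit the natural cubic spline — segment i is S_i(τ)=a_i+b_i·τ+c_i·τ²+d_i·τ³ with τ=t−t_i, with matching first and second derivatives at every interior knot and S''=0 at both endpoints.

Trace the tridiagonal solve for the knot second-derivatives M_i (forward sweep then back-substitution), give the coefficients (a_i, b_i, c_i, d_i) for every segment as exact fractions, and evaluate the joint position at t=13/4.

Δ: Δ0=1, Δ1=8/3, Δ2=-3, Δ3=1/2, Δ4=5
row 1: diag=8, rhs=10; c'=3/8, d'=5/4
row 2: denom=10−3·3/8=71/8; d'=(-34−3·5/4)/(71/8)=-302/71
row 3: denom=8−2·16/71=536/71; d'=(21−2·-302/71)/(536/71)=2095/536
row 4: denom=6−2·71/268=733/134; d'=(27−2·2095/536)/(733/134)=5141/1466
back: M4=5141/1466
back: M3=2095/536−71/268·5141/1466=2184/733
back: M2=-302/71−16/71·2184/733=-3610/733
back: M1=5/4−3/8·-3610/733=2270/733
M: M0=0, M1=2270/733, M2=-3610/733, M3=2184/733, M4=5141/1466, M5=0
seg 0: a=-5, c=M0/2=0, d=(M1−M0)/(6·1)=1135/2199, b=Δ0−h0·(2M0+M1)/6=1064/2199
seg 1: a=-4, c=M1/2=1135/733, d=(M2−M1)/(6·3)=-980/2199, b=Δ1−h1·(2M1+M2)/6=4469/2199
seg 2: a=4, c=M2/2=-1805/733, d=(M3−M2)/(6·2)=2897/4398, b=Δ2−h2·(2M2+M3)/6=-1561/2199
seg 3: a=-2, c=M3/2=1092/733, d=(M4−M3)/(6·2)=773/17592, b=Δ3−h3·(2M3+M4)/6=-5839/2199
seg 4: a=-1, c=M4/2=5141/2932, d=(M5−M4)/(6·1)=-5141/8796, b=Δ4−h4·(2M4+M5)/6=16849/4398
t_q=13/4 → seg 1, τ=9/4; S=-4+4469/2199·τ+1135/733·τ²+-980/2199·τ³=9779/2932

  seg 0: a=-5 b=1064/2199 c=0 d=1135/2199
  seg 1: a=-4 b=4469/2199 c=1135/733 d=-980/2199
  seg 2: a=4 b=-1561/2199 c=-1805/733 d=2897/4398
  seg 3: a=-2 b=-5839/2199 c=1092/733 d=773/17592
  seg 4: a=-1 b=16849/4398 c=5141/2932 d=-5141/8796
S(13/4) = 9779/2932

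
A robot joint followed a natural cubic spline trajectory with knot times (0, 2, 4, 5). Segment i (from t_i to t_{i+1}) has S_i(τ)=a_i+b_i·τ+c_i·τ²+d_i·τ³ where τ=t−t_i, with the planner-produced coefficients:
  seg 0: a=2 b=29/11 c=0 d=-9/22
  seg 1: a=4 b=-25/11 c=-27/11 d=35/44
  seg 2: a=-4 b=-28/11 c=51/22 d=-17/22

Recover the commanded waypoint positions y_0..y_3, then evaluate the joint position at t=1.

y_0 = S_0(0) = a_0 = 2
y_1 = S_1(0) = a_1 = 4
y_2 = S_2(0) = a_2 = -4
y_3 = S_2(1) = -5
t_q=1 is in segment 0 (τ=1); S_0(τ)=93/22

y_0=2 y_1=4 y_2=-4 y_3=-5
S(1) = 93/22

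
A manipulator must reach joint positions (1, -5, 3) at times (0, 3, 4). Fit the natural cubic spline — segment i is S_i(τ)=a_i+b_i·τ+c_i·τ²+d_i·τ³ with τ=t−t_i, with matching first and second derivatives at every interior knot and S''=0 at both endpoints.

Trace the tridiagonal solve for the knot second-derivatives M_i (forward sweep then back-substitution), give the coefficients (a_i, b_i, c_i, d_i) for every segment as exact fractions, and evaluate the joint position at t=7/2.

Δ: Δ0=-2, Δ1=8
row 1: diag=8, rhs=60; c'=1/8, d'=15/2
back: M1=15/2
M: M0=0, M1=15/2, M2=0
seg 0: a=1, c=M0/2=0, d=(M1−M0)/(6·3)=5/12, b=Δ0−h0·(2M0+M1)/6=-23/4
seg 1: a=-5, c=M1/2=15/4, d=(M2−M1)/(6·1)=-5/4, b=Δ1−h1·(2M1+M2)/6=11/2
t_q=7/2 → seg 1, τ=1/2; S=-5+11/2·τ+15/4·τ²+-5/4·τ³=-47/32

  seg 0: a=1 b=-23/4 c=0 d=5/12
  seg 1: a=-5 b=11/2 c=15/4 d=-5/4
S(7/2) = -47/32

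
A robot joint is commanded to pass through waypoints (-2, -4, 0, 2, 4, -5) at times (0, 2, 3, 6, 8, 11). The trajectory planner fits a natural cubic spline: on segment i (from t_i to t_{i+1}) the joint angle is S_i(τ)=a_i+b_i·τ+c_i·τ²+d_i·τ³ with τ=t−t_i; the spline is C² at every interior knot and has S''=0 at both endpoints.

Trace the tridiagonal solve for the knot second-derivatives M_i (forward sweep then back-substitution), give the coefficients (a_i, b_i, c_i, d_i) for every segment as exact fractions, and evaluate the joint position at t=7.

  seg 0: a=-2 b=-955/331 c=0 d=156/331
  seg 1: a=-4 b=917/331 c=936/331 d=-529/331
  seg 2: a=0 b=1202/331 c=-651/331 d=2915/8937
  seg 3: a=2 b=211/331 c=962/993 d=-391/993
  seg 4: a=4 b=-211/993 c=-1384/993 d=1384/8937
S(7) = 3190/993

Δ: Δ0=-1, Δ1=4, Δ2=2/3, Δ3=1, Δ4=-3
row 1: diag=6, rhs=30; c'=1/6, d'=5
row 2: denom=8−1·1/6=47/6; d'=(-20−1·5)/(47/6)=-150/47
row 3: denom=10−3·18/47=416/47; d'=(2−3·-150/47)/(416/47)=17/13
row 4: denom=10−2·47/208=993/104; d'=(-24−2·17/13)/(993/104)=-2768/993
back: M4=-2768/993
back: M3=17/13−47/208·-2768/993=1924/993
back: M2=-150/47−18/47·1924/993=-1302/331
back: M1=5−1/6·-1302/331=1872/331
M: M0=0, M1=1872/331, M2=-1302/331, M3=1924/993, M4=-2768/993, M5=0
seg 0: a=-2, c=M0/2=0, d=(M1−M0)/(6·2)=156/331, b=Δ0−h0·(2M0+M1)/6=-955/331
seg 1: a=-4, c=M1/2=936/331, d=(M2−M1)/(6·1)=-529/331, b=Δ1−h1·(2M1+M2)/6=917/331
seg 2: a=0, c=M2/2=-651/331, d=(M3−M2)/(6·3)=2915/8937, b=Δ2−h2·(2M2+M3)/6=1202/331
seg 3: a=2, c=M3/2=962/993, d=(M4−M3)/(6·2)=-391/993, b=Δ3−h3·(2M3+M4)/6=211/331
seg 4: a=4, c=M4/2=-1384/993, d=(M5−M4)/(6·3)=1384/8937, b=Δ4−h4·(2M4+M5)/6=-211/993
t_q=7 → seg 3, τ=1; S=2+211/331·τ+962/993·τ²+-391/993·τ³=3190/993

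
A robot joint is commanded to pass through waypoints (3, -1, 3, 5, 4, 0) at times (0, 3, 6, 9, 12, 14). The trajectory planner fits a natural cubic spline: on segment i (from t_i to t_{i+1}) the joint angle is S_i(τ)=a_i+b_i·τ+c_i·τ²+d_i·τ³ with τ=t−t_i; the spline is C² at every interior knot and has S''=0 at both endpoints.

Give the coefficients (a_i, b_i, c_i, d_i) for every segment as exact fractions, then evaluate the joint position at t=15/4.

  seg 0: a=3 b=-3223/1545 c=0 d=1163/13905
  seg 1: a=-1 b=266/1545 c=1163/1545 d=-113/927
  seg 2: a=3 b=2159/1545 c=-532/1545 d=467/13905
  seg 3: a=5 b=368/1545 c=-13/309 d=-688/13905
  seg 4: a=4 b=-2086/1545 c=-251/515 d=251/3090
S(15/4) = -16443/32960

Δ: Δ0=-4/3, Δ1=4/3, Δ2=2/3, Δ3=-1/3, Δ4=-2
row 1: diag=12, rhs=16; c'=1/4, d'=4/3
row 2: denom=12−3·1/4=45/4; d'=(-4−3·4/3)/(45/4)=-32/45
row 3: denom=12−3·4/15=56/5; d'=(-6−3·-32/45)/(56/5)=-29/84
row 4: denom=10−3·15/56=515/56; d'=(-10−3·-29/84)/(515/56)=-502/515
back: M4=-502/515
back: M3=-29/84−15/56·-502/515=-26/309
back: M2=-32/45−4/15·-26/309=-1064/1545
back: M1=4/3−1/4·-1064/1545=2326/1545
M: M0=0, M1=2326/1545, M2=-1064/1545, M3=-26/309, M4=-502/515, M5=0
seg 0: a=3, c=M0/2=0, d=(M1−M0)/(6·3)=1163/13905, b=Δ0−h0·(2M0+M1)/6=-3223/1545
seg 1: a=-1, c=M1/2=1163/1545, d=(M2−M1)/(6·3)=-113/927, b=Δ1−h1·(2M1+M2)/6=266/1545
seg 2: a=3, c=M2/2=-532/1545, d=(M3−M2)/(6·3)=467/13905, b=Δ2−h2·(2M2+M3)/6=2159/1545
seg 3: a=5, c=M3/2=-13/309, d=(M4−M3)/(6·3)=-688/13905, b=Δ3−h3·(2M3+M4)/6=368/1545
seg 4: a=4, c=M4/2=-251/515, d=(M5−M4)/(6·2)=251/3090, b=Δ4−h4·(2M4+M5)/6=-2086/1545
t_q=15/4 → seg 1, τ=3/4; S=-1+266/1545·τ+1163/1545·τ²+-113/927·τ³=-16443/32960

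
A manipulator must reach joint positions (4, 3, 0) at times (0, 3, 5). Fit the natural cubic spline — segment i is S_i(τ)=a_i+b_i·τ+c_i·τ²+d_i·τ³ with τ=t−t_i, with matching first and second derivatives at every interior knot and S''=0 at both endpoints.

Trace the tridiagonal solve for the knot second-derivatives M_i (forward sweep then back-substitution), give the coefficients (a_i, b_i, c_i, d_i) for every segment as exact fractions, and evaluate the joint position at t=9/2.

Δ: Δ0=-1/3, Δ1=-3/2
row 1: diag=10, rhs=-7; c'=1/5, d'=-7/10
back: M1=-7/10
M: M0=0, M1=-7/10, M2=0
seg 0: a=4, c=M0/2=0, d=(M1−M0)/(6·3)=-7/180, b=Δ0−h0·(2M0+M1)/6=1/60
seg 1: a=3, c=M1/2=-7/20, d=(M2−M1)/(6·2)=7/120, b=Δ1−h1·(2M1+M2)/6=-31/30
t_q=9/2 → seg 1, τ=3/2; S=3+-31/30·τ+-7/20·τ²+7/120·τ³=55/64

  seg 0: a=4 b=1/60 c=0 d=-7/180
  seg 1: a=3 b=-31/30 c=-7/20 d=7/120
S(9/2) = 55/64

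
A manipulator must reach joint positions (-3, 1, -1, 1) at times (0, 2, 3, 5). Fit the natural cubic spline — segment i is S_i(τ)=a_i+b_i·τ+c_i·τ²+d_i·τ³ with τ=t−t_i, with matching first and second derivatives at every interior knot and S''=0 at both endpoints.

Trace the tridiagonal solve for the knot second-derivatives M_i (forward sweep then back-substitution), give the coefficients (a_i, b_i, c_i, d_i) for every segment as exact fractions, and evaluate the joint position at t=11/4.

  seg 0: a=-3 b=124/35 c=0 d=-27/70
  seg 1: a=1 b=-38/35 c=-81/35 d=7/5
  seg 2: a=-1 b=-53/35 c=66/35 d=-11/35
S(11/4) = -1177/2240

Δ: Δ0=2, Δ1=-2, Δ2=1
row 1: diag=6, rhs=-24; c'=1/6, d'=-4
row 2: denom=6−1·1/6=35/6; d'=(18−1·-4)/(35/6)=132/35
back: M2=132/35
back: M1=-4−1/6·132/35=-162/35
M: M0=0, M1=-162/35, M2=132/35, M3=0
seg 0: a=-3, c=M0/2=0, d=(M1−M0)/(6·2)=-27/70, b=Δ0−h0·(2M0+M1)/6=124/35
seg 1: a=1, c=M1/2=-81/35, d=(M2−M1)/(6·1)=7/5, b=Δ1−h1·(2M1+M2)/6=-38/35
seg 2: a=-1, c=M2/2=66/35, d=(M3−M2)/(6·2)=-11/35, b=Δ2−h2·(2M2+M3)/6=-53/35
t_q=11/4 → seg 1, τ=3/4; S=1+-38/35·τ+-81/35·τ²+7/5·τ³=-1177/2240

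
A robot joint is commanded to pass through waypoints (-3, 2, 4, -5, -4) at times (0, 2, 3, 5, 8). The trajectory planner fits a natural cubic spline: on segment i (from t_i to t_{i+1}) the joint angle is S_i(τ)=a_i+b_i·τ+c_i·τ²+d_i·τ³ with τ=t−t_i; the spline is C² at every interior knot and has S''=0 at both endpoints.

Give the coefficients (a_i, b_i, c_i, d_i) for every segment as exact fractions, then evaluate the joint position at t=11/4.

Δ: Δ0=5/2, Δ1=2, Δ2=-9/2, Δ3=1/3
row 1: diag=6, rhs=-3; c'=1/6, d'=-1/2
row 2: denom=6−1·1/6=35/6; d'=(-39−1·-1/2)/(35/6)=-33/5
row 3: denom=10−2·12/35=326/35; d'=(29−2·-33/5)/(326/35)=1477/326
back: M3=1477/326
back: M2=-33/5−12/35·1477/326=-1329/163
back: M1=-1/2−1/6·-1329/163=140/163
M: M0=0, M1=140/163, M2=-1329/163, M3=1477/326, M4=0
seg 0: a=-3, c=M0/2=0, d=(M1−M0)/(6·2)=35/489, b=Δ0−h0·(2M0+M1)/6=2165/978
seg 1: a=2, c=M1/2=70/163, d=(M2−M1)/(6·1)=-1469/978, b=Δ1−h1·(2M1+M2)/6=3005/978
seg 2: a=4, c=M2/2=-1329/326, d=(M3−M2)/(6·2)=4135/3912, b=Δ2−h2·(2M2+M3)/6=-281/489
seg 3: a=-5, c=M3/2=1477/652, d=(M4−M3)/(6·3)=-1477/5868, b=Δ3−h3·(2M3+M4)/6=-4105/978
t_q=11/4 → seg 1, τ=3/4; S=2+3005/978·τ+70/163·τ²+-1469/978·τ³=81627/20864

  seg 0: a=-3 b=2165/978 c=0 d=35/489
  seg 1: a=2 b=3005/978 c=70/163 d=-1469/978
  seg 2: a=4 b=-281/489 c=-1329/326 d=4135/3912
  seg 3: a=-5 b=-4105/978 c=1477/652 d=-1477/5868
S(11/4) = 81627/20864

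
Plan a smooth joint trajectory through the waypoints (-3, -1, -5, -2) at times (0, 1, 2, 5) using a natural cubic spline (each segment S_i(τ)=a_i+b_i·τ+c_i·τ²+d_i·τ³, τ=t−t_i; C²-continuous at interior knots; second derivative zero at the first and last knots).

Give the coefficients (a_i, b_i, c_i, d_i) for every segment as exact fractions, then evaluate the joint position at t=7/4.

Δ: Δ0=2, Δ1=-4, Δ2=1
row 1: diag=4, rhs=-36; c'=1/4, d'=-9
row 2: denom=8−1·1/4=31/4; d'=(30−1·-9)/(31/4)=156/31
back: M2=156/31
back: M1=-9−1/4·156/31=-318/31
M: M0=0, M1=-318/31, M2=156/31, M3=0
seg 0: a=-3, c=M0/2=0, d=(M1−M0)/(6·1)=-53/31, b=Δ0−h0·(2M0+M1)/6=115/31
seg 1: a=-1, c=M1/2=-159/31, d=(M2−M1)/(6·1)=79/31, b=Δ1−h1·(2M1+M2)/6=-44/31
seg 2: a=-5, c=M2/2=78/31, d=(M3−M2)/(6·3)=-26/93, b=Δ2−h2·(2M2+M3)/6=-125/31
t_q=7/4 → seg 1, τ=3/4; S=-1+-44/31·τ+-159/31·τ²+79/31·τ³=-7687/1984

  seg 0: a=-3 b=115/31 c=0 d=-53/31
  seg 1: a=-1 b=-44/31 c=-159/31 d=79/31
  seg 2: a=-5 b=-125/31 c=78/31 d=-26/93
S(7/4) = -7687/1984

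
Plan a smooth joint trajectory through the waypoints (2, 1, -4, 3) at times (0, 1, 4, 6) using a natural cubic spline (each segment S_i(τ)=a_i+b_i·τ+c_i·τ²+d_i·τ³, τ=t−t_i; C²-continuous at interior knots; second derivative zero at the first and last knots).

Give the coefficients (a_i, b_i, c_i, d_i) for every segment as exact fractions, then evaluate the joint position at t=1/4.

  seg 0: a=2 b=-293/426 c=0 d=-133/426
  seg 1: a=1 b=-346/213 c=-133/142 d=131/426
  seg 2: a=-4 b=451/426 c=130/71 d=-65/213
S(1/4) = 16569/9088

Δ: Δ0=-1, Δ1=-5/3, Δ2=7/2
row 1: diag=8, rhs=-4; c'=3/8, d'=-1/2
row 2: denom=10−3·3/8=71/8; d'=(31−3·-1/2)/(71/8)=260/71
back: M2=260/71
back: M1=-1/2−3/8·260/71=-133/71
M: M0=0, M1=-133/71, M2=260/71, M3=0
seg 0: a=2, c=M0/2=0, d=(M1−M0)/(6·1)=-133/426, b=Δ0−h0·(2M0+M1)/6=-293/426
seg 1: a=1, c=M1/2=-133/142, d=(M2−M1)/(6·3)=131/426, b=Δ1−h1·(2M1+M2)/6=-346/213
seg 2: a=-4, c=M2/2=130/71, d=(M3−M2)/(6·2)=-65/213, b=Δ2−h2·(2M2+M3)/6=451/426
t_q=1/4 → seg 0, τ=1/4; S=2+-293/426·τ+0·τ²+-133/426·τ³=16569/9088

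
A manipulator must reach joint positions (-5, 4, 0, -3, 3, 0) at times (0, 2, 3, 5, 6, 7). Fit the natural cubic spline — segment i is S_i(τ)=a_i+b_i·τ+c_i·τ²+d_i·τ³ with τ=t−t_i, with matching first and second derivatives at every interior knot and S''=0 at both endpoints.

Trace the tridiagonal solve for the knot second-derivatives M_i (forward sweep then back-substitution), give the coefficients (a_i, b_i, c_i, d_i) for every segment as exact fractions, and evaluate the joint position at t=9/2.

  seg 0: a=-5 b=10447/1418 c=0 d=-2033/2836
  seg 1: a=4 b=-1751/1418 c=-6099/1418 d=1089/709
  seg 2: a=0 b=-7415/1418 c=435/1418 d=2209/2836
  seg 3: a=-3 b=7579/1418 c=3531/709 d=-6133/1418
  seg 4: a=3 b=1652/709 c=-11337/1418 d=3779/1418
S(9/2) = -102657/22688

Δ: Δ0=9/2, Δ1=-4, Δ2=-3/2, Δ3=6, Δ4=-3
row 1: diag=6, rhs=-51; c'=1/6, d'=-17/2
row 2: denom=6−1·1/6=35/6; d'=(15−1·-17/2)/(35/6)=141/35
row 3: denom=6−2·12/35=186/35; d'=(45−2·141/35)/(186/35)=431/62
row 4: denom=4−1·35/186=709/186; d'=(-54−1·431/62)/(709/186)=-11337/709
back: M4=-11337/709
back: M3=431/62−35/186·-11337/709=7062/709
back: M2=141/35−12/35·7062/709=435/709
back: M1=-17/2−1/6·435/709=-6099/709
M: M0=0, M1=-6099/709, M2=435/709, M3=7062/709, M4=-11337/709, M5=0
seg 0: a=-5, c=M0/2=0, d=(M1−M0)/(6·2)=-2033/2836, b=Δ0−h0·(2M0+M1)/6=10447/1418
seg 1: a=4, c=M1/2=-6099/1418, d=(M2−M1)/(6·1)=1089/709, b=Δ1−h1·(2M1+M2)/6=-1751/1418
seg 2: a=0, c=M2/2=435/1418, d=(M3−M2)/(6·2)=2209/2836, b=Δ2−h2·(2M2+M3)/6=-7415/1418
seg 3: a=-3, c=M3/2=3531/709, d=(M4−M3)/(6·1)=-6133/1418, b=Δ3−h3·(2M3+M4)/6=7579/1418
seg 4: a=3, c=M4/2=-11337/1418, d=(M5−M4)/(6·1)=3779/1418, b=Δ4−h4·(2M4+M5)/6=1652/709
t_q=9/2 → seg 2, τ=3/2; S=0+-7415/1418·τ+435/1418·τ²+2209/2836·τ³=-102657/22688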